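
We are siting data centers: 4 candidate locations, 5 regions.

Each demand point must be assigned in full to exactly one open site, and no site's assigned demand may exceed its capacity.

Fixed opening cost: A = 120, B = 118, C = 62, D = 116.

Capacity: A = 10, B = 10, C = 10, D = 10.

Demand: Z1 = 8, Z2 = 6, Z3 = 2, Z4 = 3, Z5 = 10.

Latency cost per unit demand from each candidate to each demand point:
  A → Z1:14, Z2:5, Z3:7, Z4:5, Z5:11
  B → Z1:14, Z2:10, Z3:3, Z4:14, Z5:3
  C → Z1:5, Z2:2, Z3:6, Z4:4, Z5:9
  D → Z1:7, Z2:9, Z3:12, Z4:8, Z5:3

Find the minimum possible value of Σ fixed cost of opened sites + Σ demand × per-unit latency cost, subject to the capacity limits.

Open {A, C, D}; cheapest assignment that respects the capacities:
  A (cap 10, load 9): Z2, Z4 — cost 6×5 + 3×5 = 45
  C (cap 10, load 10): Z1, Z3 — cost 8×5 + 2×6 = 52
  D (cap 10, load 10): Z5 — cost 10×3 = 30
  Shipping 127, fixed 298 → total 425.
  Any other capacity-feasible assignment to {A, C, D} ships for at least 127.
Compare {A, B, C}: its best feasible assignment gives total 427.
Compare {B, C, D}: its best feasible assignment gives total 430.
Every other set of open sites that can feasibly serve all demand totals ≥ 427 even under its best assignment. Minimum: 425.

425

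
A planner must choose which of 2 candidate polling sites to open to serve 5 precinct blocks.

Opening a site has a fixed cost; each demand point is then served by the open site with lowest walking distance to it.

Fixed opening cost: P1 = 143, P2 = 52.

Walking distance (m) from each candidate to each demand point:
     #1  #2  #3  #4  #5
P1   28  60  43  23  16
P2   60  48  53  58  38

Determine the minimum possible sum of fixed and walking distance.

Open {P2}: assign each demand point to its cheapest open site.
  #1→P2 60, #2→P2 48, #3→P2 53, #4→P2 58, #5→P2 38
  walking distance 257, fixed 52 → total 309.
Compare {P1}: walking distance 170 + fixed 143 = 313.
Compare {P1, P2}: walking distance 158 + fixed 195 = 353.

309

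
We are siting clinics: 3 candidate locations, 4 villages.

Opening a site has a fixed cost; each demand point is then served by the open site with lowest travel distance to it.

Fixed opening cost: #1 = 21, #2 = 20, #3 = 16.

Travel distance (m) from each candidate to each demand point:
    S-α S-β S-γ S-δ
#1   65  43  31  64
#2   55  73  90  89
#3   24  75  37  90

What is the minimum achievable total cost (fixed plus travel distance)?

Open {#1, #3}: assign each demand point to its cheapest open site.
  S-α→#3 24, S-β→#1 43, S-γ→#1 31, S-δ→#1 64
  travel distance 162, fixed 37 → total 199.
Compare {#1, #2, #3}: travel distance 162 + fixed 57 = 219.
Compare {#1}: travel distance 203 + fixed 21 = 224.
Compare {#1, #2}: travel distance 193 + fixed 41 = 234.
All other subsets cost ≥ 219. Minimum total cost: 199.

199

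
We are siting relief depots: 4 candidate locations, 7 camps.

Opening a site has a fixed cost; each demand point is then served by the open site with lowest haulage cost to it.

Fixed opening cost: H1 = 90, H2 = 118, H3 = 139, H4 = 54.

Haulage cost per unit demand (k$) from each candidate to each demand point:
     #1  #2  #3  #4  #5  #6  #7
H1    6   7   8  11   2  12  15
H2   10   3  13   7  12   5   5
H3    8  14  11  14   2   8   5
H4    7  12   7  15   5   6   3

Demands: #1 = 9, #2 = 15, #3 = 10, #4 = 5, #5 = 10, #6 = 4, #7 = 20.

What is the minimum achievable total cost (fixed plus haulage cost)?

Open {H2, H4}: assign each demand point to its cheapest open site.
  #1→H4 9×7=63, #2→H2 15×3=45, #3→H4 10×7=70, #4→H2 5×7=35, #5→H4 10×5=50, #6→H2 4×5=20, #7→H4 20×3=60
  haulage cost 343, fixed 172 → total 515.
Compare {H1, H4}: haulage cost 388 + fixed 144 = 532.
Compare {H1, H2}: haulage cost 354 + fixed 208 = 562.
Compare {H1, H2, H4}: haulage cost 304 + fixed 262 = 566.
All other subsets cost ≥ 532. Minimum total cost: 515.

515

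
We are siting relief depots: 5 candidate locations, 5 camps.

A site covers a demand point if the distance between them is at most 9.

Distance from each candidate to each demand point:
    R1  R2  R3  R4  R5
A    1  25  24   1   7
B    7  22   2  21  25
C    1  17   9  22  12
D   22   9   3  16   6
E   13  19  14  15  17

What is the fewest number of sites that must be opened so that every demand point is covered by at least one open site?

2

Coverage sets (demand points within 9 of each site):
  A: {R1, R4, R5}
  B: {R1, R3}
  C: {R1, R3}
  D: {R2, R3, R5}
  E: {}
No single site covers all 5 demand points.
But {A, D} covers everything, so the minimum is 2.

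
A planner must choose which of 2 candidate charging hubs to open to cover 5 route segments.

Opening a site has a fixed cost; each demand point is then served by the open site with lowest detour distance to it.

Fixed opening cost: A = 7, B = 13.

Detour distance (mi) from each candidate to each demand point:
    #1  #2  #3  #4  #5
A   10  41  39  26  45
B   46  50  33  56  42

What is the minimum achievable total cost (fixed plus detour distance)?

Open {A}: assign each demand point to its cheapest open site.
  #1→A 10, #2→A 41, #3→A 39, #4→A 26, #5→A 45
  detour distance 161, fixed 7 → total 168.
Compare {A, B}: detour distance 152 + fixed 20 = 172.
Compare {B}: detour distance 227 + fixed 13 = 240.

168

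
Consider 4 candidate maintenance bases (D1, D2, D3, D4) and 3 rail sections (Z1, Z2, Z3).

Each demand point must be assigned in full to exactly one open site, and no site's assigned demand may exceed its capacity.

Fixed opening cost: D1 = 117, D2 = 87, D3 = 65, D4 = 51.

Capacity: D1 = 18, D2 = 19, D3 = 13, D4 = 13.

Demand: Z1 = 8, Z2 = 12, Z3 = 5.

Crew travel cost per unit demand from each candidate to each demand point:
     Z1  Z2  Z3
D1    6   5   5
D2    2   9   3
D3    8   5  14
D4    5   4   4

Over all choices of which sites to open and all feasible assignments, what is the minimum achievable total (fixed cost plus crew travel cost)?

217

Open {D2, D4}; cheapest assignment that respects the capacities:
  D2 (cap 19, load 13): Z1, Z3 — cost 8×2 + 5×3 = 31
  D4 (cap 13, load 12): Z2 — cost 12×4 = 48
  Shipping 79, fixed 138 → total 217.
  Any other capacity-feasible assignment to {D2, D4} ships for at least 79.
Compare {D3, D4}: its best feasible assignment gives total 236.
Compare {D2, D3}: its best feasible assignment gives total 243.
Every other set of open sites that can feasibly serve all demand totals ≥ 236 even under its best assignment. Minimum: 217.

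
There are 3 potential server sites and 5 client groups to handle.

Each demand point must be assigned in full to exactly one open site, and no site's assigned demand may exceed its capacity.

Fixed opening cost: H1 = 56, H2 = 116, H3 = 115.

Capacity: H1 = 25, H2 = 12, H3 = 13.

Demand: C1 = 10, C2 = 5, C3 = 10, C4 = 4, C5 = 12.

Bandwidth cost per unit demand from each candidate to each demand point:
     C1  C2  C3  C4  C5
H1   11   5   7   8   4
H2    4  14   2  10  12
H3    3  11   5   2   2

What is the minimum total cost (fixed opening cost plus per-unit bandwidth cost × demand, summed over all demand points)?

Open {H1, H2, H3}; cheapest assignment that respects the capacities:
  H1 (cap 25, load 21): C2, C4, C5 — cost 5×5 + 4×8 + 12×4 = 105
  H2 (cap 12, load 10): C3 — cost 10×2 = 20
  H3 (cap 13, load 10): C1 — cost 10×3 = 30
  Shipping 155, fixed 287 → total 442.
  Any other capacity-feasible assignment to {H1, H2, H3} ships for at least 155.
Total demand is 41 and no other set of sites has combined capacity ≥ 41, so {H1, H2, H3} is the only feasible choice of open sites. Minimum: 442.

442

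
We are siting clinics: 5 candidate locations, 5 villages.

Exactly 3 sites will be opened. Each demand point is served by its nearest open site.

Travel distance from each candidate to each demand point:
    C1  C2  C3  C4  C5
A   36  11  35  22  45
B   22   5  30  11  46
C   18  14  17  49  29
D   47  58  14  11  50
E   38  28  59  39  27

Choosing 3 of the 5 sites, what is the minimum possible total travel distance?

77

Open {B, C, D}.
  C1→C 18, C2→B 5, C3→D 14, C4→B 11, C5→C 29  ⇒ total 77.
Compare {B, C, E}: total 78.
Compare {B, D, E}: total 79.
No size-3 selection does better; minimum is 77.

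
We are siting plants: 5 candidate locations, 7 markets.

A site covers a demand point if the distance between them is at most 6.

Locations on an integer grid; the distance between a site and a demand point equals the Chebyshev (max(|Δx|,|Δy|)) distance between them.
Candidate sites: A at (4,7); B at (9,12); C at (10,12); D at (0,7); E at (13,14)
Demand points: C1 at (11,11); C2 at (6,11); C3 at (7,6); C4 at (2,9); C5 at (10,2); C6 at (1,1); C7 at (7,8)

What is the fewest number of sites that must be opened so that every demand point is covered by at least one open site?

2

Coverage sets (demand points within 6 of each site):
  A: {C2, C3, C4, C5, C6, C7}
  B: {C1, C2, C3, C7}
  C: {C1, C2, C3, C7}
  D: {C2, C4, C6}
  E: {C1, C7}
No single site covers all 7 demand points.
But {A, B} covers everything, so the minimum is 2.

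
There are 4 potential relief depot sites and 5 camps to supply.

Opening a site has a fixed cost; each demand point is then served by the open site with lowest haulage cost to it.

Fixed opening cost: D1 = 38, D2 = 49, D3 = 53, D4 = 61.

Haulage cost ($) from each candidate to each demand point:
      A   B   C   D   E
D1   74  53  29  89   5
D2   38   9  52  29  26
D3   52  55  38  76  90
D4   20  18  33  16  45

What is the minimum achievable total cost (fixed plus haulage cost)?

187

Open {D1, D4}: assign each demand point to its cheapest open site.
  A→D4 20, B→D4 18, C→D1 29, D→D4 16, E→D1 5
  haulage cost 88, fixed 99 → total 187.
Compare {D4}: haulage cost 132 + fixed 61 = 193.
Compare {D1, D2}: haulage cost 110 + fixed 87 = 197.
Compare {D2}: haulage cost 154 + fixed 49 = 203.
All other subsets cost ≥ 193. Minimum total cost: 187.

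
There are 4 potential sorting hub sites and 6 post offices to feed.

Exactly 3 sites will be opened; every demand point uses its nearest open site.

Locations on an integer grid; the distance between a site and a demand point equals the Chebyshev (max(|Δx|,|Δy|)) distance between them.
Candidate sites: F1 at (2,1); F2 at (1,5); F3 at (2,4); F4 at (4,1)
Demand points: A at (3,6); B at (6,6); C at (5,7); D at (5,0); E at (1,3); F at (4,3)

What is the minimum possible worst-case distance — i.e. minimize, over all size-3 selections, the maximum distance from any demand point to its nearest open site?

Open {F1, F2, F3}.
  Farthest demand point is B at distance 4 (to F3); all others are ≤ 4.
With {F1, F3, F4} the worst case is 4.
With {F2, F3, F4} the worst case is 4.
No size-3 selection achieves below 4.

4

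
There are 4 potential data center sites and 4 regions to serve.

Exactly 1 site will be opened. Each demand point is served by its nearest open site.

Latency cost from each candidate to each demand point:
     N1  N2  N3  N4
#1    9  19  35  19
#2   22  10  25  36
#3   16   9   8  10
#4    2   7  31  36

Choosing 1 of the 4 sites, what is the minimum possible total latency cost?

Open {#3}.
  N1→#3 16, N2→#3 9, N3→#3 8, N4→#3 10  ⇒ total 43.
Compare {#4}: total 76.
Compare {#1}: total 82.
No size-1 selection does better; minimum is 43.

43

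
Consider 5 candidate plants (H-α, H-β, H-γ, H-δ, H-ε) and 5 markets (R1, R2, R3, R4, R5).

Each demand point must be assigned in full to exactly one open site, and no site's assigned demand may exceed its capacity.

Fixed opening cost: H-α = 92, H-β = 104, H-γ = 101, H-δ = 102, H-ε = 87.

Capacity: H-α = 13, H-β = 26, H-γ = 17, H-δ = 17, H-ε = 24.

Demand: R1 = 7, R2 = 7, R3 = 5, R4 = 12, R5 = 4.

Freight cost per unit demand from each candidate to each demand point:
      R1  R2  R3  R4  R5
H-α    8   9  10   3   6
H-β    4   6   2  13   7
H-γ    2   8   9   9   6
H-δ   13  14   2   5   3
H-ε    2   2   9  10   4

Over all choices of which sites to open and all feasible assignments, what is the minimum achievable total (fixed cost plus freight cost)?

Open {H-δ, H-ε}; cheapest assignment that respects the capacities:
  H-δ (cap 17, load 17): R3, R4 — cost 5×2 + 12×5 = 70
  H-ε (cap 24, load 18): R1, R2, R5 — cost 7×2 + 7×2 + 4×4 = 44
  Shipping 114, fixed 189 → total 303.
  Any other capacity-feasible assignment to {H-δ, H-ε} ships for at least 114.
Compare {H-α, H-ε}: its best feasible assignment gives total 304.
Compare {H-α, H-β}: its best feasible assignment gives total 340.
Every other set of open sites that can feasibly serve all demand totals ≥ 304 even under its best assignment. Minimum: 303.

303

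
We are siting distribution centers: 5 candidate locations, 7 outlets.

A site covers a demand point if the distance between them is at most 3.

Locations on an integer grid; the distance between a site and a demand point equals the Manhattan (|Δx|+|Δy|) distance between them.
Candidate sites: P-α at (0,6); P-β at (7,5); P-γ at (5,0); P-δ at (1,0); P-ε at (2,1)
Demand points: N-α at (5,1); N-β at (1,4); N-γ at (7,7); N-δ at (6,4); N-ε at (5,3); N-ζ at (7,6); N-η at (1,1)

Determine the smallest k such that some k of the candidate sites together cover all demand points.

Coverage sets (demand points within 3 of each site):
  P-α: {N-β}
  P-β: {N-γ, N-δ, N-ζ}
  P-γ: {N-α, N-ε}
  P-δ: {N-η}
  P-ε: {N-α, N-η}
No 3 sites suffice: every size-3 union leaves at least one demand point uncovered.
But {P-α, P-β, P-γ, P-δ} covers everything, so the minimum is 4.

4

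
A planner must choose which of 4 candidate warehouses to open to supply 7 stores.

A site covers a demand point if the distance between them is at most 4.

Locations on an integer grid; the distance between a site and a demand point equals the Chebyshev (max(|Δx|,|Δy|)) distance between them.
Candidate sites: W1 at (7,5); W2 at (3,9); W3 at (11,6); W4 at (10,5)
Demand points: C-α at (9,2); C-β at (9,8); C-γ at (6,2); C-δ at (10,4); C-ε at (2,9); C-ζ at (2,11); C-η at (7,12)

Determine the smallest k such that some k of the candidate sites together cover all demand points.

Coverage sets (demand points within 4 of each site):
  W1: {C-α, C-β, C-γ, C-δ}
  W2: {C-ε, C-ζ, C-η}
  W3: {C-α, C-β, C-δ}
  W4: {C-α, C-β, C-γ, C-δ}
No single site covers all 7 demand points.
But {W1, W2} covers everything, so the minimum is 2.

2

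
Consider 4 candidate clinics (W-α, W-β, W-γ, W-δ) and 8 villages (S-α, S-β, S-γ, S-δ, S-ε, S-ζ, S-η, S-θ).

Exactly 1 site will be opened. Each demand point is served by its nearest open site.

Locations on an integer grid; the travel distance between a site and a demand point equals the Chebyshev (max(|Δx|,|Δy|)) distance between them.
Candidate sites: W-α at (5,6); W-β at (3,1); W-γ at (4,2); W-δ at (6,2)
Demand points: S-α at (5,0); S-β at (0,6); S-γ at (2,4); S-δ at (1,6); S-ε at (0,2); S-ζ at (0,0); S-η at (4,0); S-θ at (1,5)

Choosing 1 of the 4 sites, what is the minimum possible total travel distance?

Open {W-γ}.
  S-α→W-γ 2, S-β→W-γ 4, S-γ→W-γ 2, S-δ→W-γ 4, S-ε→W-γ 4, S-ζ→W-γ 4, S-η→W-γ 2, S-θ→W-γ 3  ⇒ total 25.
Compare {W-β}: total 26.
Compare {W-δ}: total 36.
No size-1 selection does better; minimum is 25.

25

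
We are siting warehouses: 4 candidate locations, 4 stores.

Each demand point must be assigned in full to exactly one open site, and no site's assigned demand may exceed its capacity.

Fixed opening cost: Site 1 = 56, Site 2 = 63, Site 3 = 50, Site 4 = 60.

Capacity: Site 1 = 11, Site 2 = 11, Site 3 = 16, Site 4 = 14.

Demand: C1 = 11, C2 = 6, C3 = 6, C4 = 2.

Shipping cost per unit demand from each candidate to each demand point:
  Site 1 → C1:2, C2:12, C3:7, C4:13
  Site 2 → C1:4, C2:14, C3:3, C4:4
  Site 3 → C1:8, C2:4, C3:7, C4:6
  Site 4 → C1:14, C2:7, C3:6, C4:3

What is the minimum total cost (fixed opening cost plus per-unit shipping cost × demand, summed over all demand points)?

Open {Site 1, Site 3}; cheapest assignment that respects the capacities:
  Site 1 (cap 11, load 11): C1 — cost 11×2 = 22
  Site 3 (cap 16, load 14): C2, C3, C4 — cost 6×4 + 6×7 + 2×6 = 78
  Shipping 100, fixed 106 → total 206.
  Any other capacity-feasible assignment to {Site 1, Site 3} ships for at least 100.
Compare {Site 1, Site 4}: its best feasible assignment gives total 222.
Compare {Site 2, Site 3}: its best feasible assignment gives total 235.
Every other set of open sites that can feasibly serve all demand totals ≥ 222 even under its best assignment. Minimum: 206.

206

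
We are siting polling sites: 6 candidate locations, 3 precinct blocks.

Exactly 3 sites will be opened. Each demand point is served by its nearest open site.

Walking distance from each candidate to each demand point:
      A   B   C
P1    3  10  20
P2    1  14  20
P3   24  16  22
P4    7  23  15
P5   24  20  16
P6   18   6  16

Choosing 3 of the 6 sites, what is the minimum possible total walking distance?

Open {P2, P4, P6}.
  A→P2 1, B→P6 6, C→P4 15  ⇒ total 22.
Compare {P1, P2, P6}: total 23.
Compare {P2, P3, P6}: total 23.
No size-3 selection does better; minimum is 22.

22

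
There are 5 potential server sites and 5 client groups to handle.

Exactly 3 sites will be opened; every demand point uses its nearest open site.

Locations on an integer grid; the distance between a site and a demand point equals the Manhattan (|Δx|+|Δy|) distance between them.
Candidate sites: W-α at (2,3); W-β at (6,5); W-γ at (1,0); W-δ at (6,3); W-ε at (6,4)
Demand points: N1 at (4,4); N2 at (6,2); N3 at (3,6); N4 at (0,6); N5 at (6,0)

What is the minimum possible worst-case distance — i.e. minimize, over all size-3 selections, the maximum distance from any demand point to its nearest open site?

Open {W-α, W-β, W-γ}.
  Farthest demand point is N4 at distance 5 (to W-α); all others are ≤ 5.
With {W-α, W-β, W-δ} the worst case is 5.
With {W-α, W-β, W-ε} the worst case is 5.
No size-3 selection achieves below 5.

5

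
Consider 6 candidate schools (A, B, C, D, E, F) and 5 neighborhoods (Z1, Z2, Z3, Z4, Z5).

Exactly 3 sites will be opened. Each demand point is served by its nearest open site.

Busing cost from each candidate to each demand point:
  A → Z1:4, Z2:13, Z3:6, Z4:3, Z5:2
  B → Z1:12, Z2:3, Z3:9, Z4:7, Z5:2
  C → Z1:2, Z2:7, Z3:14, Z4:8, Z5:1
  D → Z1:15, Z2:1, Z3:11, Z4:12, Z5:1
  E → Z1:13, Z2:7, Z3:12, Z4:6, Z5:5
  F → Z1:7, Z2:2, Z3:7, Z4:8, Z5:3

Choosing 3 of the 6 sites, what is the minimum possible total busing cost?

Open {A, C, D}.
  Z1→C 2, Z2→D 1, Z3→A 6, Z4→A 3, Z5→C 1  ⇒ total 13.
Compare {A, C, F}: total 14.
Compare {A, B, C}: total 15.
No size-3 selection does better; minimum is 13.

13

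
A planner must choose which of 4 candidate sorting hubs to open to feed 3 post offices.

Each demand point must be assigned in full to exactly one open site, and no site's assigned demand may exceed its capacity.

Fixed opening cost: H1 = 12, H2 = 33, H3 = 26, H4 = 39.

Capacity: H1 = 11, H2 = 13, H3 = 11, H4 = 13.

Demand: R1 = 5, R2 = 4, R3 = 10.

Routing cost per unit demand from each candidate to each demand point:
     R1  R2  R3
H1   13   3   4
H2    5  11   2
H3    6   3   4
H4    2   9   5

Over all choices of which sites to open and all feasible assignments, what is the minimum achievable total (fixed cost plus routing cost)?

Open {H1, H3}; cheapest assignment that respects the capacities:
  H1 (cap 11, load 10): R3 — cost 10×4 = 40
  H3 (cap 11, load 9): R1, R2 — cost 5×6 + 4×3 = 42
  Shipping 82, fixed 38 → total 120.
  Any other capacity-feasible assignment to {H1, H3} ships for at least 82.
Compare {H2, H3}: its best feasible assignment gives total 121.
Compare {H1, H2, H4}: its best feasible assignment gives total 126.
Every other set of open sites that can feasibly serve all demand totals ≥ 121 even under its best assignment. Minimum: 120.

120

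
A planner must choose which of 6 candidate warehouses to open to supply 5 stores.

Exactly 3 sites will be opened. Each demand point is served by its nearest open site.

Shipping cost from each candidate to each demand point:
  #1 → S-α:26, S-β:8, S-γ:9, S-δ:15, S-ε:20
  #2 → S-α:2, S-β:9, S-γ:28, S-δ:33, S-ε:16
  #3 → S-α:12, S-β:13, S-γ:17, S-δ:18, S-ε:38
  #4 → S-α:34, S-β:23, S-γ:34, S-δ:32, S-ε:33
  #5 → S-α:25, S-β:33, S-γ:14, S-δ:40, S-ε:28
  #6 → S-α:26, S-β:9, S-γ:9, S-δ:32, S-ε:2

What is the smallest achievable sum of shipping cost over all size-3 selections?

36

Open {#1, #2, #6}.
  S-α→#2 2, S-β→#1 8, S-γ→#1 9, S-δ→#1 15, S-ε→#6 2  ⇒ total 36.
Compare {#2, #3, #6}: total 40.
Compare {#1, #3, #6}: total 46.
No size-3 selection does better; minimum is 36.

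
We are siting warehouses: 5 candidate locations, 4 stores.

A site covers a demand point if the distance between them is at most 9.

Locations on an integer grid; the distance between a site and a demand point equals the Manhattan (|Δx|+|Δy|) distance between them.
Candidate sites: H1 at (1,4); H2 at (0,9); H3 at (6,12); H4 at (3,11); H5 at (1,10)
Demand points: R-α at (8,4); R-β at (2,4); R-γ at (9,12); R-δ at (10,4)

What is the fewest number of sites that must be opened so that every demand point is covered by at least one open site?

2

Coverage sets (demand points within 9 of each site):
  H1: {R-α, R-β, R-δ}
  H2: {R-β}
  H3: {R-γ}
  H4: {R-β, R-γ}
  H5: {R-β}
No single site covers all 4 demand points.
But {H1, H3} covers everything, so the minimum is 2.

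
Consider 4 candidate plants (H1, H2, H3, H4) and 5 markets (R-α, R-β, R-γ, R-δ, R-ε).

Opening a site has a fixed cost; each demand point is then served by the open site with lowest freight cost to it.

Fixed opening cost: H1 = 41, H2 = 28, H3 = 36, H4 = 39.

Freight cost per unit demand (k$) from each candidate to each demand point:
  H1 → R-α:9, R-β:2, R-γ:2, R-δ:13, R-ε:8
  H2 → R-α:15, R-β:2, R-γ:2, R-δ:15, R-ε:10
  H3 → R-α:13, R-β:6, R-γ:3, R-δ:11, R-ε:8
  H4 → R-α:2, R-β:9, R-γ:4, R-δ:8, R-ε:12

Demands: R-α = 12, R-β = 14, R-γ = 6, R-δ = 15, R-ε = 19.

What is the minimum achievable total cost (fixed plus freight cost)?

Open {H1, H4}: assign each demand point to its cheapest open site.
  R-α→H4 12×2=24, R-β→H1 14×2=28, R-γ→H1 6×2=12, R-δ→H4 15×8=120, R-ε→H1 19×8=152
  freight cost 336, fixed 80 → total 416.
Compare {H2, H3, H4}: freight cost 336 + fixed 103 = 439.
Compare {H2, H4}: freight cost 374 + fixed 67 = 441.
Compare {H1, H2, H4}: freight cost 336 + fixed 108 = 444.
All other subsets cost ≥ 439. Minimum total cost: 416.

416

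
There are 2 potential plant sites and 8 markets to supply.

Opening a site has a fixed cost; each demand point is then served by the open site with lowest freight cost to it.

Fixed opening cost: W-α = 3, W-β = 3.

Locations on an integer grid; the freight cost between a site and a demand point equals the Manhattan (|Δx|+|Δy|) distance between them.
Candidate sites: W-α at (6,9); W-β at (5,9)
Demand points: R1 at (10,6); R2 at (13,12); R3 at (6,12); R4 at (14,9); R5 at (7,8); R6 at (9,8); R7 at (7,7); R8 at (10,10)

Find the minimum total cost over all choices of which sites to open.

Open {W-α}: assign each demand point to its cheapest open site.
  R1→W-α 7, R2→W-α 10, R3→W-α 3, R4→W-α 8, R5→W-α 2, R6→W-α 4, R7→W-α 3, R8→W-α 5
  freight cost 42, fixed 3 → total 45.
Compare {W-α, W-β}: freight cost 42 + fixed 6 = 48.
Compare {W-β}: freight cost 50 + fixed 3 = 53.

45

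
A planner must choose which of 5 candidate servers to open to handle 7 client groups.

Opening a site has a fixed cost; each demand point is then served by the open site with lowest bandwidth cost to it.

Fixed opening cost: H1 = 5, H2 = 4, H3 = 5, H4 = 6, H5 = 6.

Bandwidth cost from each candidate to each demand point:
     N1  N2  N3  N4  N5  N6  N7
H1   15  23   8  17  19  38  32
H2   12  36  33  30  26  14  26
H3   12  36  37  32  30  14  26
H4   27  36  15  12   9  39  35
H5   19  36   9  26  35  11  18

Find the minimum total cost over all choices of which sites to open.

Open {H1, H4, H5}: assign each demand point to its cheapest open site.
  N1→H1 15, N2→H1 23, N3→H1 8, N4→H4 12, N5→H4 9, N6→H5 11, N7→H5 18
  bandwidth cost 96, fixed 17 → total 113.
Compare {H1, H2, H4, H5}: bandwidth cost 93 + fixed 21 = 114.
Compare {H1, H3, H4, H5}: bandwidth cost 93 + fixed 22 = 115.
Compare {H1, H2, H4}: bandwidth cost 104 + fixed 15 = 119.
All other subsets cost ≥ 114. Minimum total cost: 113.

113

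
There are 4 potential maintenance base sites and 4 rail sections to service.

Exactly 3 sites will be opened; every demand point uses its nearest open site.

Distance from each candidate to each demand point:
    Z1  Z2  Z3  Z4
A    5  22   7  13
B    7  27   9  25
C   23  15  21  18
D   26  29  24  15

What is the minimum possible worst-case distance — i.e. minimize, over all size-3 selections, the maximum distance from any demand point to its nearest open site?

15

Open {A, B, C}.
  Farthest demand point is Z2 at distance 15 (to C); all others are ≤ 15.
With {A, C, D} the worst case is 15.
With {B, C, D} the worst case is 15.
No size-3 selection achieves below 15.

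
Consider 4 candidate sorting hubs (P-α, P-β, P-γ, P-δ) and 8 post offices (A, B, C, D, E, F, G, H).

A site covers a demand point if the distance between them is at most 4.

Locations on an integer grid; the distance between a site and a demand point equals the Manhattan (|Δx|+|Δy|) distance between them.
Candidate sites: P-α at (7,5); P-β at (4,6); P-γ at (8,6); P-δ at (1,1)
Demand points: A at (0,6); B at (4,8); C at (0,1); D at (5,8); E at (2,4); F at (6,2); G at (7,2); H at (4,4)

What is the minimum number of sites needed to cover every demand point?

3

Coverage sets (demand points within 4 of each site):
  P-α: {F, G, H}
  P-β: {A, B, D, E, H}
  P-γ: {}
  P-δ: {C, E}
No 2 sites suffice: every size-2 union leaves at least one demand point uncovered.
But {P-α, P-β, P-δ} covers everything, so the minimum is 3.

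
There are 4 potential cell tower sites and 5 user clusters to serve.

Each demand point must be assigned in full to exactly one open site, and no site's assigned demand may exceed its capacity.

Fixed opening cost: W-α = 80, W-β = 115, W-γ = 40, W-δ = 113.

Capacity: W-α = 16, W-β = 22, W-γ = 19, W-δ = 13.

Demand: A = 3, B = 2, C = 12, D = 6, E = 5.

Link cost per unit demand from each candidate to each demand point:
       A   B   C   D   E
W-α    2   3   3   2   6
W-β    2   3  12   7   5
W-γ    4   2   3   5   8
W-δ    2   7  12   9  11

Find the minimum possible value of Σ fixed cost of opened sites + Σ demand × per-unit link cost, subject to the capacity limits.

208

Open {W-α, W-γ}; cheapest assignment that respects the capacities:
  W-α (cap 16, load 14): A, D, E — cost 3×2 + 6×2 + 5×6 = 48
  W-γ (cap 19, load 14): B, C — cost 2×2 + 12×3 = 40
  Shipping 88, fixed 120 → total 208.
  Any other capacity-feasible assignment to {W-α, W-γ} ships for at least 88.
Compare {W-β, W-γ}: its best feasible assignment gives total 258.
Compare {W-γ, W-δ}: its best feasible assignment gives total 293.
Every other set of open sites that can feasibly serve all demand totals ≥ 258 even under its best assignment. Minimum: 208.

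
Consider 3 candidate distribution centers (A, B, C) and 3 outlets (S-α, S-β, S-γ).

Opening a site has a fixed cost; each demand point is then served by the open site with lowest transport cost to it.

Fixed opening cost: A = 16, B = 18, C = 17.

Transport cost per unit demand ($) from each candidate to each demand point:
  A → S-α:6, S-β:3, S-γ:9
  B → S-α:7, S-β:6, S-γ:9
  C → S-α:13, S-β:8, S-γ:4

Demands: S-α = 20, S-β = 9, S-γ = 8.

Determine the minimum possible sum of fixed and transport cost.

Open {A, C}: assign each demand point to its cheapest open site.
  S-α→A 20×6=120, S-β→A 9×3=27, S-γ→C 8×4=32
  transport cost 179, fixed 33 → total 212.
Compare {A, B, C}: transport cost 179 + fixed 51 = 230.
Compare {A}: transport cost 219 + fixed 16 = 235.
Compare {A, B}: transport cost 219 + fixed 34 = 253.
All other subsets cost ≥ 230. Minimum total cost: 212.

212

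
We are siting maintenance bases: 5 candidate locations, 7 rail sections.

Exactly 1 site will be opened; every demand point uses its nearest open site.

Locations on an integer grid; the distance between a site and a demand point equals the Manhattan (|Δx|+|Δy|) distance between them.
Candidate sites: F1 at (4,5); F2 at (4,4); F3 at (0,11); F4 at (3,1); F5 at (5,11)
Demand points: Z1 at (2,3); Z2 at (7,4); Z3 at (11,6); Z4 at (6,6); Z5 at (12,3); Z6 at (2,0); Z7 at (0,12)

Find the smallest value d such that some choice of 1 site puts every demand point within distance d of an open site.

11

Open {F1}.
  Farthest demand point is Z7 at distance 11 (to F1); all others are ≤ 11.
With {F2} the worst case is 12.
With {F4} the worst case is 14.
No size-1 selection achieves below 11.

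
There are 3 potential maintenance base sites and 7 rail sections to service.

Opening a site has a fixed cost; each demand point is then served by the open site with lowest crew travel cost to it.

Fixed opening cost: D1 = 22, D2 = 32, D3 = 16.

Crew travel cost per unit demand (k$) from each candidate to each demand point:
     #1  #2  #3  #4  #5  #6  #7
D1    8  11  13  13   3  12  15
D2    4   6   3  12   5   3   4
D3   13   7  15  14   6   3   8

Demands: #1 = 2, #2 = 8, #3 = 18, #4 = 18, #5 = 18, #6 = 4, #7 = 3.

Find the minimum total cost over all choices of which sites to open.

458

Open {D1, D2}: assign each demand point to its cheapest open site.
  #1→D2 2×4=8, #2→D2 8×6=48, #3→D2 18×3=54, #4→D2 18×12=216, #5→D1 18×3=54, #6→D2 4×3=12, #7→D2 3×4=12
  crew travel cost 404, fixed 54 → total 458.
Compare {D2}: crew travel cost 440 + fixed 32 = 472.
Compare {D1, D2, D3}: crew travel cost 404 + fixed 70 = 474.
Compare {D2, D3}: crew travel cost 440 + fixed 48 = 488.
All other subsets cost ≥ 472. Minimum total cost: 458.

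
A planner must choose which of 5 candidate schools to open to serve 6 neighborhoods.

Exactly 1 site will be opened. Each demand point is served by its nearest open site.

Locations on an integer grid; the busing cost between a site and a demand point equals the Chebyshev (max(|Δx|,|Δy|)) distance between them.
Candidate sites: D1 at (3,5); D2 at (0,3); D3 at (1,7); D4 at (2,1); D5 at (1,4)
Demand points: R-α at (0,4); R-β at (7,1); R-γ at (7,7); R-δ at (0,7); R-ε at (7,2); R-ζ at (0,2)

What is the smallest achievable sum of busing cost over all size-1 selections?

21

Open {D1}.
  R-α→D1 3, R-β→D1 4, R-γ→D1 4, R-δ→D1 3, R-ε→D1 4, R-ζ→D1 3  ⇒ total 21.
Compare {D5}: total 24.
Compare {D2}: total 27.
No size-1 selection does better; minimum is 21.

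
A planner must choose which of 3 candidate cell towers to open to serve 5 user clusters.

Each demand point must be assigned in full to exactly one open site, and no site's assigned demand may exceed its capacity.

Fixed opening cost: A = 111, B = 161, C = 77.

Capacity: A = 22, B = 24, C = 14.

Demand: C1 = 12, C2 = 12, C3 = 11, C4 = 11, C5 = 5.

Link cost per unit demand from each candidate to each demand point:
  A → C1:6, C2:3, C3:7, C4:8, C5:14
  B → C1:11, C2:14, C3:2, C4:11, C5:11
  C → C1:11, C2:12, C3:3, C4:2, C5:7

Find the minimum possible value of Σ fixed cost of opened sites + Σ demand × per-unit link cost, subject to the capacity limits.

Open {A, B, C}; cheapest assignment that respects the capacities:
  A (cap 22, load 17): C2, C5 — cost 12×3 + 5×14 = 106
  B (cap 24, load 23): C1, C3 — cost 12×11 + 11×2 = 154
  C (cap 14, load 11): C4 — cost 11×2 = 22
  Shipping 282, fixed 349 → total 631.
  Any other capacity-feasible assignment to {A, B, C} ships for at least 282.
Total demand is 51 and no other set of sites has combined capacity ≥ 51, so {A, B, C} is the only feasible choice of open sites. Minimum: 631.

631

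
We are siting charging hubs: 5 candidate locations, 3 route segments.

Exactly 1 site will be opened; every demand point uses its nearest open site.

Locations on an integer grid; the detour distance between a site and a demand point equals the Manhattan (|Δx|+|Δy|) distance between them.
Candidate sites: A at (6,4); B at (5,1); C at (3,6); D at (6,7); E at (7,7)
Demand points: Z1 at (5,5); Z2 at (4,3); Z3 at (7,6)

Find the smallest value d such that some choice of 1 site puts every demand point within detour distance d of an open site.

Open {A}.
  Farthest demand point is Z2 at detour distance 3 (to A); all others are ≤ 3.
With {C} the worst case is 4.
With {D} the worst case is 6.
No size-1 selection achieves below 3.

3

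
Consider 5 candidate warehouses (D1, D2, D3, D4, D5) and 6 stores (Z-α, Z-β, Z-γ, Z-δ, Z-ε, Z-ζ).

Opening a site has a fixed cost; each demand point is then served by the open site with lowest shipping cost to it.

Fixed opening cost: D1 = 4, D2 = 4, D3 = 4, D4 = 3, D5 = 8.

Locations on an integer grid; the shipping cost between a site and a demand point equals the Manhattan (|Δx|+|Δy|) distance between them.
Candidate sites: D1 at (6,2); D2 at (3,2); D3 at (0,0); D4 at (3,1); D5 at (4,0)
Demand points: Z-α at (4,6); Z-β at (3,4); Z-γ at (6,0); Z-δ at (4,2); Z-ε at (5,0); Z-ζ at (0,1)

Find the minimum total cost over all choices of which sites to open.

24

Open {D4}: assign each demand point to its cheapest open site.
  Z-α→D4 6, Z-β→D4 3, Z-γ→D4 4, Z-δ→D4 2, Z-ε→D4 3, Z-ζ→D4 3
  shipping cost 21, fixed 3 → total 24.
Compare {D2}: shipping cost 21 + fixed 4 = 25.
Compare {D1, D2}: shipping cost 17 + fixed 8 = 25.
Compare {D2, D4}: shipping cost 18 + fixed 7 = 25.
All other subsets cost ≥ 25. Minimum total cost: 24.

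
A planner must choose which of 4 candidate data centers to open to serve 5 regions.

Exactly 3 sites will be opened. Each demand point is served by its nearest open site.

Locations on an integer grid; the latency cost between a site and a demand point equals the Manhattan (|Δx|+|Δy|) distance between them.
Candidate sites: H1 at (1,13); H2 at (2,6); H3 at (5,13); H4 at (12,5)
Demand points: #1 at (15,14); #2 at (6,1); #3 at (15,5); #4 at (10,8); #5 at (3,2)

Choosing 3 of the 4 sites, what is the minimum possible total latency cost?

33

Open {H2, H3, H4}.
  #1→H3 11, #2→H2 9, #3→H4 3, #4→H4 5, #5→H2 5  ⇒ total 33.
Compare {H1, H2, H4}: total 34.
Compare {H1, H3, H4}: total 41.
No size-3 selection does better; minimum is 33.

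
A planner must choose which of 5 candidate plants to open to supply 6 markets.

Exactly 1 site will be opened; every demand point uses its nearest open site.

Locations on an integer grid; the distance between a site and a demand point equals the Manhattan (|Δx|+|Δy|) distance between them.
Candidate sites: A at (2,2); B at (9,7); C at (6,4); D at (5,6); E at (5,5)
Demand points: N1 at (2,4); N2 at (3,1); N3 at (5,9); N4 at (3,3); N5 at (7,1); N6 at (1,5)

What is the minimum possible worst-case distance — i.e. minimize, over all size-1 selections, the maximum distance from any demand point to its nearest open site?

6

Open {C}.
  Farthest demand point is N2 at distance 6 (to C); all others are ≤ 6.
With {E} the worst case is 6.
With {D} the worst case is 7.
No size-1 selection achieves below 6.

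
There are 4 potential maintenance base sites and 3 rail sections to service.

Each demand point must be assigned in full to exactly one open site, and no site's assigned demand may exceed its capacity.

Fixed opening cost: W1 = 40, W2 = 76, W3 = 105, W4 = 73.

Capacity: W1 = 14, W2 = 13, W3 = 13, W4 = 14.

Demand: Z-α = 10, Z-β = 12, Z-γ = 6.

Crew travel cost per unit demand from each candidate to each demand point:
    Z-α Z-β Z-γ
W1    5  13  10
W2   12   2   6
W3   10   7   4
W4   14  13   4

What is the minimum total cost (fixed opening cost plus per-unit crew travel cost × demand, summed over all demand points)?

287

Open {W1, W2, W4}; cheapest assignment that respects the capacities:
  W1 (cap 14, load 10): Z-α — cost 10×5 = 50
  W2 (cap 13, load 12): Z-β — cost 12×2 = 24
  W4 (cap 14, load 6): Z-γ — cost 6×4 = 24
  Shipping 98, fixed 189 → total 287.
  Any other capacity-feasible assignment to {W1, W2, W4} ships for at least 98.
Compare {W1, W2, W3}: its best feasible assignment gives total 319.
Compare {W1, W3, W4}: its best feasible assignment gives total 376.
Every other set of open sites that can feasibly serve all demand totals ≥ 319 even under its best assignment. Minimum: 287.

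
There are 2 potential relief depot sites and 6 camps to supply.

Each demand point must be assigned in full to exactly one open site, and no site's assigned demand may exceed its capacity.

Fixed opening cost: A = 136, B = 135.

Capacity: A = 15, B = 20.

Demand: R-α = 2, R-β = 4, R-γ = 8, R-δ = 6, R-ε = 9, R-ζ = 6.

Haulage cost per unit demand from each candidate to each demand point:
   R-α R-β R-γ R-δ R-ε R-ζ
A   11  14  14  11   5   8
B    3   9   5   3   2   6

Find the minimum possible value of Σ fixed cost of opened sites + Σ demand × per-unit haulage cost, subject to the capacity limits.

Open {A, B}; cheapest assignment that respects the capacities:
  A (cap 15, load 15): R-ε, R-ζ — cost 9×5 + 6×8 = 93
  B (cap 20, load 20): R-α, R-β, R-γ, R-δ — cost 2×3 + 4×9 + 8×5 + 6×3 = 100
  Shipping 193, fixed 271 → total 464.
  Any other capacity-feasible assignment to {A, B} ships for at least 193.
Total demand is 35 and no other set of sites has combined capacity ≥ 35, so {A, B} is the only feasible choice of open sites. Minimum: 464.

464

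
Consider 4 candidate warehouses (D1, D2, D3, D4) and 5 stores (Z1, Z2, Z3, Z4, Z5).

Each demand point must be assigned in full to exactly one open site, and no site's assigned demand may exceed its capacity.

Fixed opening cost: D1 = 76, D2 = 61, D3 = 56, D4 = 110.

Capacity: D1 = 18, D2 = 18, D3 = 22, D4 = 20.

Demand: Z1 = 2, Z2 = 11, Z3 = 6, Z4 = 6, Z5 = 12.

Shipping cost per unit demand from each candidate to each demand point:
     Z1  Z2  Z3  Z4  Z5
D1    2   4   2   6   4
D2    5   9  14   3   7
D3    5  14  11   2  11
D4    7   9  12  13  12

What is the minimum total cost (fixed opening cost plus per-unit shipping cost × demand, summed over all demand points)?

342

Open {D1, D3}; cheapest assignment that respects the capacities:
  D1 (cap 18, load 17): Z2, Z3 — cost 11×4 + 6×2 = 56
  D3 (cap 22, load 20): Z1, Z4, Z5 — cost 2×5 + 6×2 + 12×11 = 154
  Shipping 210, fixed 132 → total 342.
  Any other capacity-feasible assignment to {D1, D3} ships for at least 210.
Compare {D1, D2, D3}: its best feasible assignment gives total 355.
Compare {D1, D2, D4}: its best feasible assignment gives total 419.
Every other set of open sites that can feasibly serve all demand totals ≥ 355 even under its best assignment. Minimum: 342.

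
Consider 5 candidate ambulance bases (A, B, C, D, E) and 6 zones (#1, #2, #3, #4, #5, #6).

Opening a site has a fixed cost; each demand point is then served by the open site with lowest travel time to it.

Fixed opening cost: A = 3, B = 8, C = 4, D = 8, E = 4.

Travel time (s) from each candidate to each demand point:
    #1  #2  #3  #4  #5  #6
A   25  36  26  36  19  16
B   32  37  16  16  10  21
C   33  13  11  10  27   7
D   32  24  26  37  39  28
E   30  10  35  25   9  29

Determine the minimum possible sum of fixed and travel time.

Open {A, C, E}: assign each demand point to its cheapest open site.
  #1→A 25, #2→E 10, #3→C 11, #4→C 10, #5→E 9, #6→C 7
  travel time 72, fixed 11 → total 83.
Compare {C, E}: travel time 77 + fixed 8 = 85.
Compare {A, B, C}: travel time 76 + fixed 15 = 91.
Compare {A, B, C, E}: travel time 72 + fixed 19 = 91.
All other subsets cost ≥ 85. Minimum total cost: 83.

83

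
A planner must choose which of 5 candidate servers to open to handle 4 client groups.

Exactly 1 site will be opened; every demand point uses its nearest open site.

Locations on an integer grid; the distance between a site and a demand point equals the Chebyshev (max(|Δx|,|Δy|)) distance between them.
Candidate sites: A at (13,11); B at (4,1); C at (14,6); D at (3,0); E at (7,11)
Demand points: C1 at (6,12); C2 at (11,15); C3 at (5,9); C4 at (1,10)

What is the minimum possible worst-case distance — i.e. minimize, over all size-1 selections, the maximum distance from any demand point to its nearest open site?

6

Open {E}.
  Farthest demand point is C4 at distance 6 (to E); all others are ≤ 6.
With {A} the worst case is 12.
With {C} the worst case is 13.
No size-1 selection achieves below 6.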